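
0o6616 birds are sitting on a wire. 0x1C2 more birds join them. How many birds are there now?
Convert 0o6616 (octal) → 6×512 + 6×64 + 1×8 + 6 = 3470 (decimal)
Convert 0x1C2 (hexadecimal) → 1×256 + 12×16 + 2 = 450 (decimal)
Compute 3470 + 450 = 3920
3920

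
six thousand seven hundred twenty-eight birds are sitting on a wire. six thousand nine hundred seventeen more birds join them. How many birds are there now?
Convert six thousand seven hundred twenty-eight (English words) → 6×1000 + 7×100 + 28 = 6728 (decimal)
Convert six thousand nine hundred seventeen (English words) → 6×1000 + 9×100 + 17 = 6917 (decimal)
Compute 6728 + 6917 = 13645
13645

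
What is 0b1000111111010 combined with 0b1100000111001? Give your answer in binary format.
Convert 0b1000111111010 (binary) → 4096 + 256 + 128 + 64 + 32 + 16 + 8 + 2 = 4602 (decimal)
Convert 0b1100000111001 (binary) → 4096 + 2048 + 32 + 16 + 8 + 1 = 6201 (decimal)
Compute 4602 + 6201 = 10803
Convert 10803 (decimal) → 10803 = 8192 + 2048 + 512 + 32 + 16 + 2 + 1 → 0b10101000110011 (binary)
0b10101000110011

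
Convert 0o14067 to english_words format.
Convert 0o14067 (octal) → 1×4096 + 4×512 + 6×8 + 7 = 6199 (decimal)
Convert 6199 (decimal) → 6199 = 6×1000 + 1×100 + 99 → six thousand one hundred ninety-nine (English words)
six thousand one hundred ninety-nine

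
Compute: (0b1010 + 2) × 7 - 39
Convert 0b1010 (binary) → 8 + 2 = 10 (decimal)
Expression in decimal: (10 + 2) × 7 - 39
Parentheses first: 10 + 2 = 12
Multiply: 12 × 7 = 84
Subtract: 84 - 39 = 45
45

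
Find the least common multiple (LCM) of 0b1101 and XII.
Convert 0b1101 (binary) → 8 + 4 + 1 = 13 (decimal)
Convert XII (Roman numeral) → 10 + 1 + 1 = 12 (decimal)
Compute lcm(13, 12) = 156
156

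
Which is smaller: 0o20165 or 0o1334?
Convert 0o20165 (octal) → 2×4096 + 1×64 + 6×8 + 5 = 8309 (decimal)
Convert 0o1334 (octal) → 1×512 + 3×64 + 3×8 + 4 = 732 (decimal)
Compare 8309 vs 732: smaller = 732
732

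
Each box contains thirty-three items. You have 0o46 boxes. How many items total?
Convert thirty-three (English words) → 33 (decimal)
Convert 0o46 (octal) → 4×8 + 6 = 38 (decimal)
Compute 33 × 38 = 1254
1254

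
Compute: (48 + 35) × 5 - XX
Convert XX (Roman numeral) → 10 + 10 = 20 (decimal)
Expression in decimal: (48 + 35) × 5 - 20
Parentheses first: 48 + 35 = 83
Multiply: 83 × 5 = 415
Subtract: 415 - 20 = 395
395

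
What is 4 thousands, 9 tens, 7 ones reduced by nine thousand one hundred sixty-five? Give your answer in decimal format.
Convert 4 thousands, 9 tens, 7 ones (place-value notation) → 4×1000 + 9×10 + 7 = 4097 (decimal)
Convert nine thousand one hundred sixty-five (English words) → 9×1000 + 1×100 + 65 = 9165 (decimal)
Compute 4097 - 9165 = -5068
-5068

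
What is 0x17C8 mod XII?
Convert 0x17C8 (hexadecimal) → 1×4096 + 7×256 + 12×16 + 8 = 6088 (decimal)
Convert XII (Roman numeral) → 10 + 1 + 1 = 12 (decimal)
Compute 6088 mod 12 = 4
4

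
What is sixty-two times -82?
Convert sixty-two (English words) → 62 (decimal)
Compute 62 × -82 = -5084
-5084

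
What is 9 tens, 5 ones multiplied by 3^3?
Convert 9 tens, 5 ones (place-value notation) → 9×10 + 5 = 95 (decimal)
Convert 3^3 (power) → 27 (decimal)
Compute 95 × 27 = 2565
2565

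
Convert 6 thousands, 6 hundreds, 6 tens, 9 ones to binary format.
Convert 6 thousands, 6 hundreds, 6 tens, 9 ones (place-value notation) → 6×1000 + 6×100 + 6×10 + 9 = 6669 (decimal)
Convert 6669 (decimal) → 6669 = 4096 + 2048 + 512 + 8 + 4 + 1 → 0b1101000001101 (binary)
0b1101000001101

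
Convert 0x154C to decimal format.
Convert 0x154C (hexadecimal) → 1×4096 + 5×256 + 4×16 + 12 = 5452 (decimal)
5452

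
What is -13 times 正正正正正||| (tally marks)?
Convert 正正正正正||| (tally marks) → 5 + 5 + 5 + 5 + 5 + 3 = 28 (decimal)
Compute -13 × 28 = -364
-364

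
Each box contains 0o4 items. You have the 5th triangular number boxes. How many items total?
Convert 0o4 (octal) → 4 (decimal)
Convert the 5th triangular number (triangular index) → 5×6/2 = 15 (decimal)
Compute 4 × 15 = 60
60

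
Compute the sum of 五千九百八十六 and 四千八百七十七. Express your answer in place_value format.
Convert 五千九百八十六 (Chinese numeral) → 5×1000 + 9×100 + 8×10 + 6 = 5986 (decimal)
Convert 四千八百七十七 (Chinese numeral) → 4×1000 + 8×100 + 7×10 + 7 = 4877 (decimal)
Compute 5986 + 4877 = 10863
Convert 10863 (decimal) → 10863 = 10×1000 + 8×100 + 6×10 + 3 → 10 thousands, 8 hundreds, 6 tens, 3 ones (place-value notation)
10 thousands, 8 hundreds, 6 tens, 3 ones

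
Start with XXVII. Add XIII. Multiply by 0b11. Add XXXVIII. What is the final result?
Convert XXVII (Roman numeral) → 10 + 10 + 5 + 1 + 1 = 27 (decimal)
Start: 27
Convert XIII (Roman numeral) → 10 + 1 + 1 + 1 = 13 (decimal)
27 + 13 = 40
Convert 0b11 (binary) → 2 + 1 = 3 (decimal)
40 × 3 = 120
Convert XXXVIII (Roman numeral) → 10 + 10 + 10 + 5 + 1 + 1 + 1 = 38 (decimal)
120 + 38 = 158
158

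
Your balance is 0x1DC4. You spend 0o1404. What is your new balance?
Convert 0x1DC4 (hexadecimal) → 1×4096 + 13×256 + 12×16 + 4 = 7620 (decimal)
Convert 0o1404 (octal) → 1×512 + 4×64 + 4 = 772 (decimal)
Compute 7620 - 772 = 6848
6848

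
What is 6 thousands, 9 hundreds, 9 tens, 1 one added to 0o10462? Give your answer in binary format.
Convert 6 thousands, 9 hundreds, 9 tens, 1 one (place-value notation) → 6×1000 + 9×100 + 9×10 + 1 = 6991 (decimal)
Convert 0o10462 (octal) → 1×4096 + 4×64 + 6×8 + 2 = 4402 (decimal)
Compute 6991 + 4402 = 11393
Convert 11393 (decimal) → 11393 = 8192 + 2048 + 1024 + 128 + 1 → 0b10110010000001 (binary)
0b10110010000001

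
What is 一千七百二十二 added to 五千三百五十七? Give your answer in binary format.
Convert 一千七百二十二 (Chinese numeral) → 1×1000 + 7×100 + 2×10 + 2 = 1722 (decimal)
Convert 五千三百五十七 (Chinese numeral) → 5×1000 + 3×100 + 5×10 + 7 = 5357 (decimal)
Compute 1722 + 5357 = 7079
Convert 7079 (decimal) → 7079 = 4096 + 2048 + 512 + 256 + 128 + 32 + 4 + 2 + 1 → 0b1101110100111 (binary)
0b1101110100111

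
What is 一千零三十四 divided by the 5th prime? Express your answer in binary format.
Convert 一千零三十四 (Chinese numeral) → 1×1000 + 3×10 + 4 = 1034 (decimal)
Convert the 5th prime (prime index) → 11 (decimal)
Compute 1034 ÷ 11 = 94
Convert 94 (decimal) → 94 = 64 + 16 + 8 + 4 + 2 → 0b1011110 (binary)
0b1011110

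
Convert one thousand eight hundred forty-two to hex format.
Convert one thousand eight hundred forty-two (English words) → 1×1000 + 8×100 + 42 = 1842 (decimal)
Convert 1842 (decimal) → 1842 = 7×256 + 3×16 + 2 → 0x732 (hexadecimal)
0x732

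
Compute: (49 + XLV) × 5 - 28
Convert XLV (Roman numeral) → 40 + 5 = 45 (decimal)
Expression in decimal: (49 + 45) × 5 - 28
Parentheses first: 49 + 45 = 94
Multiply: 94 × 5 = 470
Subtract: 470 - 28 = 442
442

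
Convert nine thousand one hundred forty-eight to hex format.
Convert nine thousand one hundred forty-eight (English words) → 9×1000 + 1×100 + 48 = 9148 (decimal)
Convert 9148 (decimal) → 9148 = 2×4096 + 3×256 + 11×16 + 12 → 0x23BC (hexadecimal)
0x23BC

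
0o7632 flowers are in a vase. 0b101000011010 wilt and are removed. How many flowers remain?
Convert 0o7632 (octal) → 7×512 + 6×64 + 3×8 + 2 = 3994 (decimal)
Convert 0b101000011010 (binary) → 2048 + 512 + 16 + 8 + 2 = 2586 (decimal)
Compute 3994 - 2586 = 1408
1408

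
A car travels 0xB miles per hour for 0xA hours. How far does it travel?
Convert 0xB (hexadecimal) → 11 (decimal)
Convert 0xA (hexadecimal) → 10 (decimal)
Compute 11 × 10 = 110
110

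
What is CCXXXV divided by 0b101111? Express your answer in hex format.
Convert CCXXXV (Roman numeral) → 100 + 100 + 10 + 10 + 10 + 5 = 235 (decimal)
Convert 0b101111 (binary) → 32 + 8 + 4 + 2 + 1 = 47 (decimal)
Compute 235 ÷ 47 = 5
Convert 5 (decimal) → 0x5 (hexadecimal)
0x5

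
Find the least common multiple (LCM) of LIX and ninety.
Convert LIX (Roman numeral) → 50 + 9 = 59 (decimal)
Convert ninety (English words) → 90 (decimal)
Compute lcm(59, 90) = 5310
5310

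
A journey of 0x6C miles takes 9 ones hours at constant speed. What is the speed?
Convert 0x6C (hexadecimal) → 6×16 + 12 = 108 (decimal)
Convert 9 ones (place-value notation) → 9 (decimal)
Compute 108 ÷ 9 = 12
12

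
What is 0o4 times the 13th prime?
Convert 0o4 (octal) → 4 (decimal)
Convert the 13th prime (prime index) → 41 (decimal)
Compute 4 × 41 = 164
164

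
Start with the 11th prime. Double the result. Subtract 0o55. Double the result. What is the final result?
Convert the 11th prime (prime index) → 31 (decimal)
Start: 31
31 × 2 = 62
Convert 0o55 (octal) → 5×8 + 5 = 45 (decimal)
62 - 45 = 17
17 × 2 = 34
34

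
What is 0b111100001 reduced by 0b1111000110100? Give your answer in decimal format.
Convert 0b111100001 (binary) → 256 + 128 + 64 + 32 + 1 = 481 (decimal)
Convert 0b1111000110100 (binary) → 4096 + 2048 + 1024 + 512 + 32 + 16 + 4 = 7732 (decimal)
Compute 481 - 7732 = -7251
-7251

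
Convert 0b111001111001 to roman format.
Convert 0b111001111001 (binary) → 2048 + 1024 + 512 + 64 + 32 + 16 + 8 + 1 = 3705 (decimal)
Convert 3705 (decimal) → 3705 = 1000 + 1000 + 1000 + 500 + 100 + 100 + 5 → MMMDCCV (Roman numeral)
MMMDCCV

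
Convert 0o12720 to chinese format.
Convert 0o12720 (octal) → 1×4096 + 2×512 + 7×64 + 2×8 = 5584 (decimal)
Convert 5584 (decimal) → 5584 = 5×1000 + 5×100 + 8×10 + 4 → 五千五百八十四 (Chinese numeral)
五千五百八十四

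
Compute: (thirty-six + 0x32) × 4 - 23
Convert thirty-six (English words) → 36 (decimal)
Convert 0x32 (hexadecimal) → 3×16 + 2 = 50 (decimal)
Expression in decimal: (36 + 50) × 4 - 23
Parentheses first: 36 + 50 = 86
Multiply: 86 × 4 = 344
Subtract: 344 - 23 = 321
321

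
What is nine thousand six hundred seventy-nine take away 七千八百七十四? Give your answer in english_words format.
Convert nine thousand six hundred seventy-nine (English words) → 9×1000 + 6×100 + 79 = 9679 (decimal)
Convert 七千八百七十四 (Chinese numeral) → 7×1000 + 8×100 + 7×10 + 4 = 7874 (decimal)
Compute 9679 - 7874 = 1805
Convert 1805 (decimal) → 1805 = 1×1000 + 8×100 + 5 → one thousand eight hundred five (English words)
one thousand eight hundred five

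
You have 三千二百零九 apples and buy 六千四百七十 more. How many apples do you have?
Convert 三千二百零九 (Chinese numeral) → 3×1000 + 2×100 + 9 = 3209 (decimal)
Convert 六千四百七十 (Chinese numeral) → 6×1000 + 4×100 + 7×10 = 6470 (decimal)
Compute 3209 + 6470 = 9679
9679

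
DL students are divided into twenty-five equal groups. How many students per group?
Convert DL (Roman numeral) → 500 + 50 = 550 (decimal)
Convert twenty-five (English words) → 25 (decimal)
Compute 550 ÷ 25 = 22
22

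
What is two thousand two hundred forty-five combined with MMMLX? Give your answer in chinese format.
Convert two thousand two hundred forty-five (English words) → 2×1000 + 2×100 + 45 = 2245 (decimal)
Convert MMMLX (Roman numeral) → 1000 + 1000 + 1000 + 50 + 10 = 3060 (decimal)
Compute 2245 + 3060 = 5305
Convert 5305 (decimal) → 5305 = 5×1000 + 3×100 + 5 → 五千三百零五 (Chinese numeral)
五千三百零五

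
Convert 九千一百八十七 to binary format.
Convert 九千一百八十七 (Chinese numeral) → 9×1000 + 1×100 + 8×10 + 7 = 9187 (decimal)
Convert 9187 (decimal) → 9187 = 8192 + 512 + 256 + 128 + 64 + 32 + 2 + 1 → 0b10001111100011 (binary)
0b10001111100011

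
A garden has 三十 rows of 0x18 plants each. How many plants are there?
Convert 0x18 (hexadecimal) → 1×16 + 8 = 24 (decimal)
Convert 三十 (Chinese numeral) → 3×10 = 30 (decimal)
Compute 24 × 30 = 720
720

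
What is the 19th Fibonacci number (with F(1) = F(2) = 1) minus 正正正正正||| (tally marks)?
The 19th Fibonacci number (with F(1) = F(2) = 1) = 4181
Convert 正正正正正||| (tally marks) → 5 + 5 + 5 + 5 + 5 + 3 = 28 (decimal)
Compute 4181 - 28 = 4153
4153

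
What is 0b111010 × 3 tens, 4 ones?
Convert 0b111010 (binary) → 32 + 16 + 8 + 2 = 58 (decimal)
Convert 3 tens, 4 ones (place-value notation) → 3×10 + 4 = 34 (decimal)
Compute 58 × 34 = 1972
1972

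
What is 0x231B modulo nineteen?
Convert 0x231B (hexadecimal) → 2×4096 + 3×256 + 1×16 + 11 = 8987 (decimal)
Convert nineteen (English words) → 19 (decimal)
Compute 8987 mod 19 = 0
0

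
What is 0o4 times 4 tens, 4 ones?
Convert 0o4 (octal) → 4 (decimal)
Convert 4 tens, 4 ones (place-value notation) → 4×10 + 4 = 44 (decimal)
Compute 4 × 44 = 176
176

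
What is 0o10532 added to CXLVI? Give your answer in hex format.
Convert 0o10532 (octal) → 1×4096 + 5×64 + 3×8 + 2 = 4442 (decimal)
Convert CXLVI (Roman numeral) → 100 + 40 + 5 + 1 = 146 (decimal)
Compute 4442 + 146 = 4588
Convert 4588 (decimal) → 4588 = 1×4096 + 1×256 + 14×16 + 12 → 0x11EC (hexadecimal)
0x11EC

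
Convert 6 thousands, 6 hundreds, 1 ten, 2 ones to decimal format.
Convert 6 thousands, 6 hundreds, 1 ten, 2 ones (place-value notation) → 6×1000 + 6×100 + 1×10 + 2 = 6612 (decimal)
6612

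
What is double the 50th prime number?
The 50th prime number = 229
Compute 229 × 2 = 458
458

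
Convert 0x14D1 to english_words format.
Convert 0x14D1 (hexadecimal) → 1×4096 + 4×256 + 13×16 + 1 = 5329 (decimal)
Convert 5329 (decimal) → 5329 = 5×1000 + 3×100 + 29 → five thousand three hundred twenty-nine (English words)
five thousand three hundred twenty-nine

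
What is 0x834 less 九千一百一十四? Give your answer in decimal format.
Convert 0x834 (hexadecimal) → 8×256 + 3×16 + 4 = 2100 (decimal)
Convert 九千一百一十四 (Chinese numeral) → 9×1000 + 1×100 + 1×10 + 4 = 9114 (decimal)
Compute 2100 - 9114 = -7014
-7014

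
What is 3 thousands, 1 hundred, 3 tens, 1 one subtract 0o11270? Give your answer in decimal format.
Convert 3 thousands, 1 hundred, 3 tens, 1 one (place-value notation) → 3×1000 + 1×100 + 3×10 + 1 = 3131 (decimal)
Convert 0o11270 (octal) → 1×4096 + 1×512 + 2×64 + 7×8 = 4792 (decimal)
Compute 3131 - 4792 = -1661
-1661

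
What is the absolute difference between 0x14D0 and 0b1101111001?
Convert 0x14D0 (hexadecimal) → 1×4096 + 4×256 + 13×16 = 5328 (decimal)
Convert 0b1101111001 (binary) → 512 + 256 + 64 + 32 + 16 + 8 + 1 = 889 (decimal)
Compute |5328 - 889| = 4439
4439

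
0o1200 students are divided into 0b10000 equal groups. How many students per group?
Convert 0o1200 (octal) → 1×512 + 2×64 = 640 (decimal)
Convert 0b10000 (binary) → 16 (decimal)
Compute 640 ÷ 16 = 40
40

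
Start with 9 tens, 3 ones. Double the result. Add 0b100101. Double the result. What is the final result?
Convert 9 tens, 3 ones (place-value notation) → 9×10 + 3 = 93 (decimal)
Start: 93
93 × 2 = 186
Convert 0b100101 (binary) → 32 + 4 + 1 = 37 (decimal)
186 + 37 = 223
223 × 2 = 446
446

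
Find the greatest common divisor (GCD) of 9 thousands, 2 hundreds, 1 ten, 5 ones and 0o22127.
Convert 9 thousands, 2 hundreds, 1 ten, 5 ones (place-value notation) → 9×1000 + 2×100 + 1×10 + 5 = 9215 (decimal)
Convert 0o22127 (octal) → 2×4096 + 2×512 + 1×64 + 2×8 + 7 = 9303 (decimal)
Compute gcd(9215, 9303) = 1
1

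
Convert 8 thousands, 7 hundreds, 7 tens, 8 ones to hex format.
Convert 8 thousands, 7 hundreds, 7 tens, 8 ones (place-value notation) → 8×1000 + 7×100 + 7×10 + 8 = 8778 (decimal)
Convert 8778 (decimal) → 8778 = 2×4096 + 2×256 + 4×16 + 10 → 0x224A (hexadecimal)
0x224A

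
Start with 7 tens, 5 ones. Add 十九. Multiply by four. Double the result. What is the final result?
Convert 7 tens, 5 ones (place-value notation) → 7×10 + 5 = 75 (decimal)
Start: 75
Convert 十九 (Chinese numeral) → 1×10 + 9 = 19 (decimal)
75 + 19 = 94
Convert four (English words) → 4 (decimal)
94 × 4 = 376
376 × 2 = 752
752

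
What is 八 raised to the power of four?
Convert 八 (Chinese numeral) → 8 (decimal)
Convert four (English words) → 4 (decimal)
Compute 8 ^ 4 = 4096
4096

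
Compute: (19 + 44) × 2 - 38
Parentheses first: 19 + 44 = 63
Multiply: 63 × 2 = 126
Subtract: 126 - 38 = 88
88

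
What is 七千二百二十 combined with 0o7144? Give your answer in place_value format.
Convert 七千二百二十 (Chinese numeral) → 7×1000 + 2×100 + 2×10 = 7220 (decimal)
Convert 0o7144 (octal) → 7×512 + 1×64 + 4×8 + 4 = 3684 (decimal)
Compute 7220 + 3684 = 10904
Convert 10904 (decimal) → 10904 = 10×1000 + 9×100 + 4 → 10 thousands, 9 hundreds, 4 ones (place-value notation)
10 thousands, 9 hundreds, 4 ones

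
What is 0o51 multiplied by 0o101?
Convert 0o51 (octal) → 5×8 + 1 = 41 (decimal)
Convert 0o101 (octal) → 1×64 + 1 = 65 (decimal)
Compute 41 × 65 = 2665
2665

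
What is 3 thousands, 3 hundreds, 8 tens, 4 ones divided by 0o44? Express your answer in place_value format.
Convert 3 thousands, 3 hundreds, 8 tens, 4 ones (place-value notation) → 3×1000 + 3×100 + 8×10 + 4 = 3384 (decimal)
Convert 0o44 (octal) → 4×8 + 4 = 36 (decimal)
Compute 3384 ÷ 36 = 94
Convert 94 (decimal) → 94 = 9×10 + 4 → 9 tens, 4 ones (place-value notation)
9 tens, 4 ones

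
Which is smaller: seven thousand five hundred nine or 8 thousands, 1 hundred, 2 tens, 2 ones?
Convert seven thousand five hundred nine (English words) → 7×1000 + 5×100 + 9 = 7509 (decimal)
Convert 8 thousands, 1 hundred, 2 tens, 2 ones (place-value notation) → 8×1000 + 1×100 + 2×10 + 2 = 8122 (decimal)
Compare 7509 vs 8122: smaller = 7509
7509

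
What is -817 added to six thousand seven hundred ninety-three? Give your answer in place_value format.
Convert six thousand seven hundred ninety-three (English words) → 6×1000 + 7×100 + 93 = 6793 (decimal)
Compute -817 + 6793 = 5976
Convert 5976 (decimal) → 5976 = 5×1000 + 9×100 + 7×10 + 6 → 5 thousands, 9 hundreds, 7 tens, 6 ones (place-value notation)
5 thousands, 9 hundreds, 7 tens, 6 ones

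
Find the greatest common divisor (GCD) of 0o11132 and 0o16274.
Convert 0o11132 (octal) → 1×4096 + 1×512 + 1×64 + 3×8 + 2 = 4698 (decimal)
Convert 0o16274 (octal) → 1×4096 + 6×512 + 2×64 + 7×8 + 4 = 7356 (decimal)
Compute gcd(4698, 7356) = 6
6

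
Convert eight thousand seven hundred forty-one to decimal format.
Convert eight thousand seven hundred forty-one (English words) → 8×1000 + 7×100 + 41 = 8741 (decimal)
8741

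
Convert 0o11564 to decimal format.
Convert 0o11564 (octal) → 1×4096 + 1×512 + 5×64 + 6×8 + 4 = 4980 (decimal)
4980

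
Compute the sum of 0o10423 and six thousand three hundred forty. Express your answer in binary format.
Convert 0o10423 (octal) → 1×4096 + 4×64 + 2×8 + 3 = 4371 (decimal)
Convert six thousand three hundred forty (English words) → 6×1000 + 3×100 + 40 = 6340 (decimal)
Compute 4371 + 6340 = 10711
Convert 10711 (decimal) → 10711 = 8192 + 2048 + 256 + 128 + 64 + 16 + 4 + 2 + 1 → 0b10100111010111 (binary)
0b10100111010111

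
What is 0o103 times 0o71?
Convert 0o103 (octal) → 1×64 + 3 = 67 (decimal)
Convert 0o71 (octal) → 7×8 + 1 = 57 (decimal)
Compute 67 × 57 = 3819
3819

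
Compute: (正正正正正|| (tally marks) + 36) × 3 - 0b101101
Convert 正正正正正|| (tally marks) → 5 + 5 + 5 + 5 + 5 + 2 = 27 (decimal)
Convert 0b101101 (binary) → 32 + 8 + 4 + 1 = 45 (decimal)
Expression in decimal: (27 + 36) × 3 - 45
Parentheses first: 27 + 36 = 63
Multiply: 63 × 3 = 189
Subtract: 189 - 45 = 144
144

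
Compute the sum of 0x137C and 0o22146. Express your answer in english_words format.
Convert 0x137C (hexadecimal) → 1×4096 + 3×256 + 7×16 + 12 = 4988 (decimal)
Convert 0o22146 (octal) → 2×4096 + 2×512 + 1×64 + 4×8 + 6 = 9318 (decimal)
Compute 4988 + 9318 = 14306
Convert 14306 (decimal) → 14306 = 14×1000 + 3×100 + 6 → fourteen thousand three hundred six (English words)
fourteen thousand three hundred six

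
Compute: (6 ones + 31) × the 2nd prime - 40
Convert 6 ones (place-value notation) → 6 (decimal)
Convert the 2nd prime (prime index) → 3 (decimal)
Expression in decimal: (6 + 31) × 3 - 40
Parentheses first: 6 + 31 = 37
Multiply: 37 × 3 = 111
Subtract: 111 - 40 = 71
71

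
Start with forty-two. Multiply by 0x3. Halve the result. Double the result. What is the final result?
Convert forty-two (English words) → 42 (decimal)
Start: 42
Convert 0x3 (hexadecimal) → 3 (decimal)
42 × 3 = 126
126 ÷ 2 = 63
63 × 2 = 126
126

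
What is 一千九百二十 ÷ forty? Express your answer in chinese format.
Convert 一千九百二十 (Chinese numeral) → 1×1000 + 9×100 + 2×10 = 1920 (decimal)
Convert forty (English words) → 40 (decimal)
Compute 1920 ÷ 40 = 48
Convert 48 (decimal) → 48 = 4×10 + 8 → 四十八 (Chinese numeral)
四十八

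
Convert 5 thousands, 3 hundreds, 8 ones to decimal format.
Convert 5 thousands, 3 hundreds, 8 ones (place-value notation) → 5×1000 + 3×100 + 8 = 5308 (decimal)
5308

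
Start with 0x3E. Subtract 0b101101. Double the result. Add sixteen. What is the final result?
Convert 0x3E (hexadecimal) → 3×16 + 14 = 62 (decimal)
Start: 62
Convert 0b101101 (binary) → 32 + 8 + 4 + 1 = 45 (decimal)
62 - 45 = 17
17 × 2 = 34
Convert sixteen (English words) → 16 (decimal)
34 + 16 = 50
50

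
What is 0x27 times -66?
Convert 0x27 (hexadecimal) → 2×16 + 7 = 39 (decimal)
Compute 39 × -66 = -2574
-2574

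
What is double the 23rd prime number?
The 23rd prime number = 83
Compute 83 × 2 = 166
166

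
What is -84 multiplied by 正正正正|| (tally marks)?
Convert 正正正正|| (tally marks) → 5 + 5 + 5 + 5 + 2 = 22 (decimal)
Compute -84 × 22 = -1848
-1848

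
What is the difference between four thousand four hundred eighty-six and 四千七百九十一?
Convert four thousand four hundred eighty-six (English words) → 4×1000 + 4×100 + 86 = 4486 (decimal)
Convert 四千七百九十一 (Chinese numeral) → 4×1000 + 7×100 + 9×10 + 1 = 4791 (decimal)
Difference: |4486 - 4791| = 305
305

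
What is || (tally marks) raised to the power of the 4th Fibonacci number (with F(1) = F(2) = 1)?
Convert || (tally marks) → 2 (decimal)
Convert the 4th Fibonacci number (with F(1) = F(2) = 1) (Fibonacci index) → 1, 1, 2, 3 → 3 (decimal)
Compute 2 ^ 3 = 8
8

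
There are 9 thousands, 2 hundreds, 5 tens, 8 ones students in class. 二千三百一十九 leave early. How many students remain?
Convert 9 thousands, 2 hundreds, 5 tens, 8 ones (place-value notation) → 9×1000 + 2×100 + 5×10 + 8 = 9258 (decimal)
Convert 二千三百一十九 (Chinese numeral) → 2×1000 + 3×100 + 1×10 + 9 = 2319 (decimal)
Compute 9258 - 2319 = 6939
6939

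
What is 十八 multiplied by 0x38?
Convert 十八 (Chinese numeral) → 1×10 + 8 = 18 (decimal)
Convert 0x38 (hexadecimal) → 3×16 + 8 = 56 (decimal)
Compute 18 × 56 = 1008
1008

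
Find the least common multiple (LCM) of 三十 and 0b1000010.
Convert 三十 (Chinese numeral) → 3×10 = 30 (decimal)
Convert 0b1000010 (binary) → 64 + 2 = 66 (decimal)
Compute lcm(30, 66) = 330
330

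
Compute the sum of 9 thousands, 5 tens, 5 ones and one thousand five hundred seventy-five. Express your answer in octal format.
Convert 9 thousands, 5 tens, 5 ones (place-value notation) → 9×1000 + 5×10 + 5 = 9055 (decimal)
Convert one thousand five hundred seventy-five (English words) → 1×1000 + 5×100 + 75 = 1575 (decimal)
Compute 9055 + 1575 = 10630
Convert 10630 (decimal) → 10630 = 2×4096 + 4×512 + 6×64 + 6 → 0o24606 (octal)
0o24606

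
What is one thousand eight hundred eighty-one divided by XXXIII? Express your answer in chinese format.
Convert one thousand eight hundred eighty-one (English words) → 1×1000 + 8×100 + 81 = 1881 (decimal)
Convert XXXIII (Roman numeral) → 10 + 10 + 10 + 1 + 1 + 1 = 33 (decimal)
Compute 1881 ÷ 33 = 57
Convert 57 (decimal) → 57 = 5×10 + 7 → 五十七 (Chinese numeral)
五十七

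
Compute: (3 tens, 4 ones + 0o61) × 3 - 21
Convert 3 tens, 4 ones (place-value notation) → 3×10 + 4 = 34 (decimal)
Convert 0o61 (octal) → 6×8 + 1 = 49 (decimal)
Expression in decimal: (34 + 49) × 3 - 21
Parentheses first: 34 + 49 = 83
Multiply: 83 × 3 = 249
Subtract: 249 - 21 = 228
228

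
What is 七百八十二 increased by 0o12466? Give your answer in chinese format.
Convert 七百八十二 (Chinese numeral) → 7×100 + 8×10 + 2 = 782 (decimal)
Convert 0o12466 (octal) → 1×4096 + 2×512 + 4×64 + 6×8 + 6 = 5430 (decimal)
Compute 782 + 5430 = 6212
Convert 6212 (decimal) → 6212 = 6×1000 + 2×100 + 1×10 + 2 → 六千二百一十二 (Chinese numeral)
六千二百一十二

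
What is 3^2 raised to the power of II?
Convert 3^2 (power) → 9 (decimal)
Convert II (Roman numeral) → 1 + 1 = 2 (decimal)
Compute 9 ^ 2 = 81
81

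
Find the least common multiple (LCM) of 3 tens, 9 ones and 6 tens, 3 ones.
Convert 3 tens, 9 ones (place-value notation) → 3×10 + 9 = 39 (decimal)
Convert 6 tens, 3 ones (place-value notation) → 6×10 + 3 = 63 (decimal)
Compute lcm(39, 63) = 819
819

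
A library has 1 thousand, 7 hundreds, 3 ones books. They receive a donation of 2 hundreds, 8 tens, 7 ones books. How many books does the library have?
Convert 1 thousand, 7 hundreds, 3 ones (place-value notation) → 1×1000 + 7×100 + 3 = 1703 (decimal)
Convert 2 hundreds, 8 tens, 7 ones (place-value notation) → 2×100 + 8×10 + 7 = 287 (decimal)
Compute 1703 + 287 = 1990
1990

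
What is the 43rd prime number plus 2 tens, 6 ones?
The 43rd prime number = 191
Convert 2 tens, 6 ones (place-value notation) → 2×10 + 6 = 26 (decimal)
Compute 191 + 26 = 217
217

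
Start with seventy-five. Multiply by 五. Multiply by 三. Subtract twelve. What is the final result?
Convert seventy-five (English words) → 75 (decimal)
Start: 75
Convert 五 (Chinese numeral) → 5 (decimal)
75 × 5 = 375
Convert 三 (Chinese numeral) → 3 (decimal)
375 × 3 = 1125
Convert twelve (English words) → 12 (decimal)
1125 - 12 = 1113
1113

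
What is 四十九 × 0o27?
Convert 四十九 (Chinese numeral) → 4×10 + 9 = 49 (decimal)
Convert 0o27 (octal) → 2×8 + 7 = 23 (decimal)
Compute 49 × 23 = 1127
1127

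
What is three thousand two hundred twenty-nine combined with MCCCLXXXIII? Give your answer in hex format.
Convert three thousand two hundred twenty-nine (English words) → 3×1000 + 2×100 + 29 = 3229 (decimal)
Convert MCCCLXXXIII (Roman numeral) → 1000 + 100 + 100 + 100 + 50 + 10 + 10 + 10 + 1 + 1 + 1 = 1383 (decimal)
Compute 3229 + 1383 = 4612
Convert 4612 (decimal) → 4612 = 1×4096 + 2×256 + 4 → 0x1204 (hexadecimal)
0x1204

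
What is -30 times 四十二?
Convert 四十二 (Chinese numeral) → 4×10 + 2 = 42 (decimal)
Compute -30 × 42 = -1260
-1260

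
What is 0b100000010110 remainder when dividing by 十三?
Convert 0b100000010110 (binary) → 2048 + 16 + 4 + 2 = 2070 (decimal)
Convert 十三 (Chinese numeral) → 1×10 + 3 = 13 (decimal)
Compute 2070 mod 13 = 3
3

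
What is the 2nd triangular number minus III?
The 2nd triangular number = 2×3/2 = 3
Convert III (Roman numeral) → 1 + 1 + 1 = 3 (decimal)
Compute 3 - 3 = 0
0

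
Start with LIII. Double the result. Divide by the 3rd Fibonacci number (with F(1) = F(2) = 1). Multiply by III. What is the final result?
Convert LIII (Roman numeral) → 50 + 1 + 1 + 1 = 53 (decimal)
Start: 53
53 × 2 = 106
Convert the 3rd Fibonacci number (with F(1) = F(2) = 1) (Fibonacci index) → 1, 1, 2 → 2 (decimal)
106 ÷ 2 = 53
Convert III (Roman numeral) → 1 + 1 + 1 = 3 (decimal)
53 × 3 = 159
159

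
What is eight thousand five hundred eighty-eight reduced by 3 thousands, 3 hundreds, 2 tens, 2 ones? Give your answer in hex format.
Convert eight thousand five hundred eighty-eight (English words) → 8×1000 + 5×100 + 88 = 8588 (decimal)
Convert 3 thousands, 3 hundreds, 2 tens, 2 ones (place-value notation) → 3×1000 + 3×100 + 2×10 + 2 = 3322 (decimal)
Compute 8588 - 3322 = 5266
Convert 5266 (decimal) → 5266 = 1×4096 + 4×256 + 9×16 + 2 → 0x1492 (hexadecimal)
0x1492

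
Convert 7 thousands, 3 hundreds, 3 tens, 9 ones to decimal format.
Convert 7 thousands, 3 hundreds, 3 tens, 9 ones (place-value notation) → 7×1000 + 3×100 + 3×10 + 9 = 7339 (decimal)
7339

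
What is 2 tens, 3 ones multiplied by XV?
Convert 2 tens, 3 ones (place-value notation) → 2×10 + 3 = 23 (decimal)
Convert XV (Roman numeral) → 10 + 5 = 15 (decimal)
Compute 23 × 15 = 345
345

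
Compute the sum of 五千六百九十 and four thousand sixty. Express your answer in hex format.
Convert 五千六百九十 (Chinese numeral) → 5×1000 + 6×100 + 9×10 = 5690 (decimal)
Convert four thousand sixty (English words) → 4×1000 + 60 = 4060 (decimal)
Compute 5690 + 4060 = 9750
Convert 9750 (decimal) → 9750 = 2×4096 + 6×256 + 1×16 + 6 → 0x2616 (hexadecimal)
0x2616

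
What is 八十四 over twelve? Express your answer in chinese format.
Convert 八十四 (Chinese numeral) → 8×10 + 4 = 84 (decimal)
Convert twelve (English words) → 12 (decimal)
Compute 84 ÷ 12 = 7
Convert 7 (decimal) → 七 (Chinese numeral)
七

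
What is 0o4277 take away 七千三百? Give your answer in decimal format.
Convert 0o4277 (octal) → 4×512 + 2×64 + 7×8 + 7 = 2239 (decimal)
Convert 七千三百 (Chinese numeral) → 7×1000 + 3×100 = 7300 (decimal)
Compute 2239 - 7300 = -5061
-5061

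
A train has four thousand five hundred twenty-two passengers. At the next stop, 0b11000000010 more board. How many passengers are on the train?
Convert four thousand five hundred twenty-two (English words) → 4×1000 + 5×100 + 22 = 4522 (decimal)
Convert 0b11000000010 (binary) → 1024 + 512 + 2 = 1538 (decimal)
Compute 4522 + 1538 = 6060
6060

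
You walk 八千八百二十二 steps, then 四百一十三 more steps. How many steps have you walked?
Convert 八千八百二十二 (Chinese numeral) → 8×1000 + 8×100 + 2×10 + 2 = 8822 (decimal)
Convert 四百一十三 (Chinese numeral) → 4×100 + 1×10 + 3 = 413 (decimal)
Compute 8822 + 413 = 9235
9235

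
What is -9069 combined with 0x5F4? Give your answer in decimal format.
Convert 0x5F4 (hexadecimal) → 5×256 + 15×16 + 4 = 1524 (decimal)
Compute -9069 + 1524 = -7545
-7545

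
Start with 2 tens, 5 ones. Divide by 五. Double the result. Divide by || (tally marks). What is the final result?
Convert 2 tens, 5 ones (place-value notation) → 2×10 + 5 = 25 (decimal)
Start: 25
Convert 五 (Chinese numeral) → 5 (decimal)
25 ÷ 5 = 5
5 × 2 = 10
Convert || (tally marks) → 2 (decimal)
10 ÷ 2 = 5
5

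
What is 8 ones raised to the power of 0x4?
Convert 8 ones (place-value notation) → 8 (decimal)
Convert 0x4 (hexadecimal) → 4 (decimal)
Compute 8 ^ 4 = 4096
4096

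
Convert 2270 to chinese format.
Convert 2270 (decimal) → 2270 = 2×1000 + 2×100 + 7×10 → 二千二百七十 (Chinese numeral)
二千二百七十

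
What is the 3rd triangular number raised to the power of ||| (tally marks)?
Convert the 3rd triangular number (triangular index) → 3×4/2 = 6 (decimal)
Convert ||| (tally marks) → 3 (decimal)
Compute 6 ^ 3 = 216
216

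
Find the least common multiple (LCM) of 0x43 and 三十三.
Convert 0x43 (hexadecimal) → 4×16 + 3 = 67 (decimal)
Convert 三十三 (Chinese numeral) → 3×10 + 3 = 33 (decimal)
Compute lcm(67, 33) = 2211
2211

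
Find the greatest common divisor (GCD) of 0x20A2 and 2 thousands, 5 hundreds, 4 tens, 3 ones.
Convert 0x20A2 (hexadecimal) → 2×4096 + 10×16 + 2 = 8354 (decimal)
Convert 2 thousands, 5 hundreds, 4 tens, 3 ones (place-value notation) → 2×1000 + 5×100 + 4×10 + 3 = 2543 (decimal)
Compute gcd(8354, 2543) = 1
1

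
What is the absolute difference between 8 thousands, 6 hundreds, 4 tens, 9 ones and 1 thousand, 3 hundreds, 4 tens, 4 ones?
Convert 8 thousands, 6 hundreds, 4 tens, 9 ones (place-value notation) → 8×1000 + 6×100 + 4×10 + 9 = 8649 (decimal)
Convert 1 thousand, 3 hundreds, 4 tens, 4 ones (place-value notation) → 1×1000 + 3×100 + 4×10 + 4 = 1344 (decimal)
Compute |8649 - 1344| = 7305
7305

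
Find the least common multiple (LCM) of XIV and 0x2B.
Convert XIV (Roman numeral) → 10 + 4 = 14 (decimal)
Convert 0x2B (hexadecimal) → 2×16 + 11 = 43 (decimal)
Compute lcm(14, 43) = 602
602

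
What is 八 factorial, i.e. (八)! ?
Convert 八 (Chinese numeral) → 8 (decimal)
Compute 8! = 40320
40320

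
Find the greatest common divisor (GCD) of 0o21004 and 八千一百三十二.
Convert 0o21004 (octal) → 2×4096 + 1×512 + 4 = 8708 (decimal)
Convert 八千一百三十二 (Chinese numeral) → 8×1000 + 1×100 + 3×10 + 2 = 8132 (decimal)
Compute gcd(8708, 8132) = 4
4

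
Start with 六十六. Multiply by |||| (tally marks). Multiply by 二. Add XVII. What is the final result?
Convert 六十六 (Chinese numeral) → 6×10 + 6 = 66 (decimal)
Start: 66
Convert |||| (tally marks) → 4 (decimal)
66 × 4 = 264
Convert 二 (Chinese numeral) → 2 (decimal)
264 × 2 = 528
Convert XVII (Roman numeral) → 10 + 5 + 1 + 1 = 17 (decimal)
528 + 17 = 545
545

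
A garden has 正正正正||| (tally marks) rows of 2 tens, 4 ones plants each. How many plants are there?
Convert 2 tens, 4 ones (place-value notation) → 2×10 + 4 = 24 (decimal)
Convert 正正正正||| (tally marks) → 5 + 5 + 5 + 5 + 3 = 23 (decimal)
Compute 24 × 23 = 552
552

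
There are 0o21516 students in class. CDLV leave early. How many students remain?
Convert 0o21516 (octal) → 2×4096 + 1×512 + 5×64 + 1×8 + 6 = 9038 (decimal)
Convert CDLV (Roman numeral) → 400 + 50 + 5 = 455 (decimal)
Compute 9038 - 455 = 8583
8583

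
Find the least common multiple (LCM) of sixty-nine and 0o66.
Convert sixty-nine (English words) → 69 (decimal)
Convert 0o66 (octal) → 6×8 + 6 = 54 (decimal)
Compute lcm(69, 54) = 1242
1242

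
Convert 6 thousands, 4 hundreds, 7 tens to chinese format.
Convert 6 thousands, 4 hundreds, 7 tens (place-value notation) → 6×1000 + 4×100 + 7×10 = 6470 (decimal)
Convert 6470 (decimal) → 6470 = 6×1000 + 4×100 + 7×10 → 六千四百七十 (Chinese numeral)
六千四百七十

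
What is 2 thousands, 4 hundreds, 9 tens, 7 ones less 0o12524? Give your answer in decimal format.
Convert 2 thousands, 4 hundreds, 9 tens, 7 ones (place-value notation) → 2×1000 + 4×100 + 9×10 + 7 = 2497 (decimal)
Convert 0o12524 (octal) → 1×4096 + 2×512 + 5×64 + 2×8 + 4 = 5460 (decimal)
Compute 2497 - 5460 = -2963
-2963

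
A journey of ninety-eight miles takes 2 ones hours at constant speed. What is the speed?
Convert ninety-eight (English words) → 98 (decimal)
Convert 2 ones (place-value notation) → 2 (decimal)
Compute 98 ÷ 2 = 49
49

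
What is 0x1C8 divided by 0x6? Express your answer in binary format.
Convert 0x1C8 (hexadecimal) → 1×256 + 12×16 + 8 = 456 (decimal)
Convert 0x6 (hexadecimal) → 6 (decimal)
Compute 456 ÷ 6 = 76
Convert 76 (decimal) → 76 = 64 + 8 + 4 → 0b1001100 (binary)
0b1001100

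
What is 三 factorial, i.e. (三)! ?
Convert 三 (Chinese numeral) → 3 (decimal)
Compute 3! = 6
6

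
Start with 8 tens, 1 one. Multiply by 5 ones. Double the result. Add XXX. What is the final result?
Convert 8 tens, 1 one (place-value notation) → 8×10 + 1 = 81 (decimal)
Start: 81
Convert 5 ones (place-value notation) → 5 (decimal)
81 × 5 = 405
405 × 2 = 810
Convert XXX (Roman numeral) → 10 + 10 + 10 = 30 (decimal)
810 + 30 = 840
840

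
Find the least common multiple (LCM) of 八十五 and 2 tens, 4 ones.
Convert 八十五 (Chinese numeral) → 8×10 + 5 = 85 (decimal)
Convert 2 tens, 4 ones (place-value notation) → 2×10 + 4 = 24 (decimal)
Compute lcm(85, 24) = 2040
2040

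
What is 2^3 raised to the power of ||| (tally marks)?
Convert 2^3 (power) → 8 (decimal)
Convert ||| (tally marks) → 3 (decimal)
Compute 8 ^ 3 = 512
512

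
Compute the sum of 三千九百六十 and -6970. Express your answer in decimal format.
Convert 三千九百六十 (Chinese numeral) → 3×1000 + 9×100 + 6×10 = 3960 (decimal)
Compute 3960 + -6970 = -3010
-3010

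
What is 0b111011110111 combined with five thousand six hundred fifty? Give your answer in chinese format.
Convert 0b111011110111 (binary) → 2048 + 1024 + 512 + 128 + 64 + 32 + 16 + 4 + 2 + 1 = 3831 (decimal)
Convert five thousand six hundred fifty (English words) → 5×1000 + 6×100 + 50 = 5650 (decimal)
Compute 3831 + 5650 = 9481
Convert 9481 (decimal) → 9481 = 9×1000 + 4×100 + 8×10 + 1 → 九千四百八十一 (Chinese numeral)
九千四百八十一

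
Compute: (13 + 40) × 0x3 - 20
Convert 0x3 (hexadecimal) → 3 (decimal)
Expression in decimal: (13 + 40) × 3 - 20
Parentheses first: 13 + 40 = 53
Multiply: 53 × 3 = 159
Subtract: 159 - 20 = 139
139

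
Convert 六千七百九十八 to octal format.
Convert 六千七百九十八 (Chinese numeral) → 6×1000 + 7×100 + 9×10 + 8 = 6798 (decimal)
Convert 6798 (decimal) → 6798 = 1×4096 + 5×512 + 2×64 + 1×8 + 6 → 0o15216 (octal)
0o15216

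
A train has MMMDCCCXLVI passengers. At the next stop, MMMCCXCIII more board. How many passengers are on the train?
Convert MMMDCCCXLVI (Roman numeral) → 1000 + 1000 + 1000 + 500 + 100 + 100 + 100 + 40 + 5 + 1 = 3846 (decimal)
Convert MMMCCXCIII (Roman numeral) → 1000 + 1000 + 1000 + 100 + 100 + 90 + 1 + 1 + 1 = 3293 (decimal)
Compute 3846 + 3293 = 7139
7139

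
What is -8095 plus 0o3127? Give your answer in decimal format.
Convert 0o3127 (octal) → 3×512 + 1×64 + 2×8 + 7 = 1623 (decimal)
Compute -8095 + 1623 = -6472
-6472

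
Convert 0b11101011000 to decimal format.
Convert 0b11101011000 (binary) → 1024 + 512 + 256 + 64 + 16 + 8 = 1880 (decimal)
1880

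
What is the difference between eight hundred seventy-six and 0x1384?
Convert eight hundred seventy-six (English words) → 8×100 + 76 = 876 (decimal)
Convert 0x1384 (hexadecimal) → 1×4096 + 3×256 + 8×16 + 4 = 4996 (decimal)
Difference: |876 - 4996| = 4120
4120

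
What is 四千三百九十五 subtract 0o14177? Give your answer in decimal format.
Convert 四千三百九十五 (Chinese numeral) → 4×1000 + 3×100 + 9×10 + 5 = 4395 (decimal)
Convert 0o14177 (octal) → 1×4096 + 4×512 + 1×64 + 7×8 + 7 = 6271 (decimal)
Compute 4395 - 6271 = -1876
-1876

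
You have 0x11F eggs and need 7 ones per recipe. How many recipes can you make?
Convert 0x11F (hexadecimal) → 1×256 + 1×16 + 15 = 287 (decimal)
Convert 7 ones (place-value notation) → 7 (decimal)
Compute 287 ÷ 7 = 41
41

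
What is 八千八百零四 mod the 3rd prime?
Convert 八千八百零四 (Chinese numeral) → 8×1000 + 8×100 + 4 = 8804 (decimal)
Convert the 3rd prime (prime index) → 5 (decimal)
Compute 8804 mod 5 = 4
4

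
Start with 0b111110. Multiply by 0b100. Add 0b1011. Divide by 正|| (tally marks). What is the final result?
Convert 0b111110 (binary) → 32 + 16 + 8 + 4 + 2 = 62 (decimal)
Start: 62
Convert 0b100 (binary) → 4 (decimal)
62 × 4 = 248
Convert 0b1011 (binary) → 8 + 2 + 1 = 11 (decimal)
248 + 11 = 259
Convert 正|| (tally marks) → 5 + 2 = 7 (decimal)
259 ÷ 7 = 37
37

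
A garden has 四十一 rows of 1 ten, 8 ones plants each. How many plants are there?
Convert 1 ten, 8 ones (place-value notation) → 1×10 + 8 = 18 (decimal)
Convert 四十一 (Chinese numeral) → 4×10 + 1 = 41 (decimal)
Compute 18 × 41 = 738
738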